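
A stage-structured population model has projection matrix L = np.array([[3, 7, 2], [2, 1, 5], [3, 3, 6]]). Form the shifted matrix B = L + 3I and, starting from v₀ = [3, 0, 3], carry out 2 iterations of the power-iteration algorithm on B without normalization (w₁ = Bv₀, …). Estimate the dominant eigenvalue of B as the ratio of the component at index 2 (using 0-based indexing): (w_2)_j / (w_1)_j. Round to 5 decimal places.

μ ≈ 12.75000

B = L + 3I has rows (6, 7, 2); (2, 4, 5); (3, 3, 9)
w1 = Bv₀ = (24, 21, 36)
w2 = Bw1 = (363, 312, 459)
Ratio: 459/36 = 12.75000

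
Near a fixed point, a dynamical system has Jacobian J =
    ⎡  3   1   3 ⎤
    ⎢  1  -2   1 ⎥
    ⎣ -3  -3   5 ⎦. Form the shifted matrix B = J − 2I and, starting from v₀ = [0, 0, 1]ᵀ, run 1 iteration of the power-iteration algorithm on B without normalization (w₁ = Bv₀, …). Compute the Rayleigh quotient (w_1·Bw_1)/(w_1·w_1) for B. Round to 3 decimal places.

μ ≈ 1.684

B = J − 2I has rows (1, 1, 3); (1, -4, 1); (-3, -3, 3)
w1 = Bv₀ = (1·0 + 1·0 + 3·1; 1·0 + (-4)·0 + 1·1; (-3)·0 + (-3)·0 + 3·1) = (3, 1, 3)
Bw1 = (13, 2, -3)
w1·Bw1 = 32; w1·w1 = 19; μ ≈ 32/19 = 1.684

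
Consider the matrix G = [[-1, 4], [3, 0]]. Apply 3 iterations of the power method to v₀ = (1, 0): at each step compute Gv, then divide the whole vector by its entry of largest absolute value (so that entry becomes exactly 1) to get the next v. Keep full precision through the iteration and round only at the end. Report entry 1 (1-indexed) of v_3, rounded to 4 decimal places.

Gv0 = (-1.00000, 3.00000); divide by 3.00000 → v1 = (-0.33333, 1.00000)
Gv1 = (4.33333, -1.00000); divide by 4.33333 → v2 = (1.00000, -0.23077)
Gv2 = (-1.92308, 3.00000); divide by 3.00000 → v3 = (-0.64103, 1.00000)
Requested entry of v3: -25/39 = -0.6410

-0.6410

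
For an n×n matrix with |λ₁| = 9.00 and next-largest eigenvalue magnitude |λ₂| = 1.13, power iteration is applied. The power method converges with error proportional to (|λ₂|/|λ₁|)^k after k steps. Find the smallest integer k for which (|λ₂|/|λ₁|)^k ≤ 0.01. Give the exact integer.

3

|λ₂/λ₁| = 1.13/9.00 = 0.12556
Need k ≥ ln(0.01) / ln(0.12556) = -4.6052 / -2.0750 ≈ 2.219
Smallest integer k satisfying the bound: 3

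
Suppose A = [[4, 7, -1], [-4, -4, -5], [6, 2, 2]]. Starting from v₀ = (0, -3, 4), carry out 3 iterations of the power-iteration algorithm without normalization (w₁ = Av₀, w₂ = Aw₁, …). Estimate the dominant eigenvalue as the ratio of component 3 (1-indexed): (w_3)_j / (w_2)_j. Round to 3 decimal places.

λ ≈ 6.346

w1 = Av₀ = (4·0 + 7·(-3) + (-1)·4; (-4)·0 + (-4)·(-3) + (-5)·4; 6·0 + 2·(-3) + 2·4) = (-25, -8, 2)
w2 = Aw1 = (4·(-25) + 7·(-8) + (-1)·2; (-4)·(-25) + (-4)·(-8) + (-5)·2; 6·(-25) + 2·(-8) + 2·2) = (-158, 122, -162)
w3 = Aw2 = (384, 954, -1028)
Ratio at component: -1028 / -162 = 6.346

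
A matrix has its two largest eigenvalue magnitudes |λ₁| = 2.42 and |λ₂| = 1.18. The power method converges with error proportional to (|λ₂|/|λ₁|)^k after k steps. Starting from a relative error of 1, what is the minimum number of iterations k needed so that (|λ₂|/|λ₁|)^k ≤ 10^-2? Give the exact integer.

|λ₂/λ₁| = 1.18/2.42 = 0.48760
Need k ≥ ln(10^-2) / ln(0.48760) = -4.6052 / -0.7183 ≈ 6.412
Smallest integer k satisfying the bound: 7

7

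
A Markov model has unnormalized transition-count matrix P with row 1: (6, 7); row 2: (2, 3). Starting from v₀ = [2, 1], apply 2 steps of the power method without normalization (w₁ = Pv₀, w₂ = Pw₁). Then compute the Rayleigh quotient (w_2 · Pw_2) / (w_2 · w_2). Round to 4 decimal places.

8.5328

w1 = Pv₀ = (19, 7)
w2 = Pw1 = (163, 59)
Pw2 = (1391, 503)
w2·Pw2 = 163·1391 + 59·503 = 256410; w2·w2 = 163·163 + 59·59 = 30050
λ ≈ 256410/30050 = 8.5328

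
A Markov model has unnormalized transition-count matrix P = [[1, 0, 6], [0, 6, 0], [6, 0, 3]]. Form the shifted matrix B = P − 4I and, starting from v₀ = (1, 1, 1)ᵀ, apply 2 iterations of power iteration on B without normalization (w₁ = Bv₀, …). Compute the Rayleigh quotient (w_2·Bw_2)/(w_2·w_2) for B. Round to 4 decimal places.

B = P − 4I has rows (-3, 0, 6); (0, 2, 0); (6, 0, -1)
w1 = Bv₀ = ((-3)·1 + 0·1 + 6·1; 0·1 + 2·1 + 0·1; 6·1 + 0·1 + (-1)·1) = (3, 2, 5)
w2 = Bw1 = ((-3)·3 + 0·2 + 6·5; 0·3 + 2·2 + 0·5; 6·3 + 0·2 + (-1)·5) = (21, 4, 13)
Bw2 = (15, 8, 113)
w2·Bw2 = 1816; w2·w2 = 626; μ ≈ 1816/626 = 2.9010

μ ≈ 2.9010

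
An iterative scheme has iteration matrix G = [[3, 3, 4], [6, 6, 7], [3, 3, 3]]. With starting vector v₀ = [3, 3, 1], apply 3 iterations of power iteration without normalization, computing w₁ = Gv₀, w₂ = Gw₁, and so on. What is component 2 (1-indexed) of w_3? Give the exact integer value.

w1 = Gv₀ = (22, 43, 21)
w2 = Gw1 = (279, 537, 258)
w3 = Gw2 = (3480, 6702, 3222)
The requested component of w3 is 6702.

6702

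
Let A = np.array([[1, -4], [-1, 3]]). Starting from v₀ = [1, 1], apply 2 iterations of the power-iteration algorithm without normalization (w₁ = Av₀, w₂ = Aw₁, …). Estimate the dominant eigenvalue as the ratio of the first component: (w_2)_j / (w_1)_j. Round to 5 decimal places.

3.66667

w1 = Av₀ = (1·1 + (-4)·1; (-1)·1 + 3·1) = (-3, 2)
w2 = Aw1 = (1·(-3) + (-4)·2; (-1)·(-3) + 3·2) = (-11, 9)
Ratio at component: -11 / -3 = 3.66667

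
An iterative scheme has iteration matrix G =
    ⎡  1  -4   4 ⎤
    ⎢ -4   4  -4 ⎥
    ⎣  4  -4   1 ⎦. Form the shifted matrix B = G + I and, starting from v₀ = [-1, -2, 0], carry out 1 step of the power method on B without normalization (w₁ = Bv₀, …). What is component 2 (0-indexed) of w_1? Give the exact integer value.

B = G + I has rows (2, -4, 4); (-4, 5, -4); (4, -4, 2)
w1 = Bv₀ = (6, -6, 4)
Requested component of w1: 4

4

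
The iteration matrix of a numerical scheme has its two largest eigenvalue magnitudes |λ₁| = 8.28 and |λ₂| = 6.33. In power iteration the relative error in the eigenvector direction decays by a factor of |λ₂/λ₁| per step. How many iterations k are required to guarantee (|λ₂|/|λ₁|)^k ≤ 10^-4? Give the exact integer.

|λ₂/λ₁| = 6.33/8.28 = 0.76449
Need k ≥ ln(10^-4) / ln(0.76449) = -9.2103 / -0.2685 ≈ 34.297
Smallest integer k satisfying the bound: 35

35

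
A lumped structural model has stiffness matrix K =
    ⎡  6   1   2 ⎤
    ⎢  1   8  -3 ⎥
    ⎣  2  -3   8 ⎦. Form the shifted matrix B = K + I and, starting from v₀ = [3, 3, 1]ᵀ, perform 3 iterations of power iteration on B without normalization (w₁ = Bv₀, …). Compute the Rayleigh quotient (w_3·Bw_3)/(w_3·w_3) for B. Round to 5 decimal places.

9.28935

B = K + I has rows (7, 1, 2); (1, 9, -3); (2, -3, 9)
w1 = Bv₀ = (7·3 + 1·3 + 2·1; 1·3 + 9·3 + (-3)·1; 2·3 + (-3)·3 + 9·1) = (26, 27, 6)
w2 = Bw1 = (7·26 + 1·27 + 2·6; 1·26 + 9·27 + (-3)·6; 2·26 + (-3)·27 + 9·6) = (221, 251, 25)
w3 = Bw2 = (1848, 2405, -86)
Bw3 = (15169, 23751, -4293)
w3·Bw3 = 85522665; w3·w3 = 9206525; μ ≈ 85522665/9206525 = 9.28935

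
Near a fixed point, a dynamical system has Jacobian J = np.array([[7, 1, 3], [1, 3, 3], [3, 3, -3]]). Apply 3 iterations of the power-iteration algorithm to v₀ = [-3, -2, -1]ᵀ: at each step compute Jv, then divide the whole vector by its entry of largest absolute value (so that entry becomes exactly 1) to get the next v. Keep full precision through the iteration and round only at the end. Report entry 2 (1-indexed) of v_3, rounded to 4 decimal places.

Jv0 = (-26.00000, -12.00000, -12.00000); divide by -26.00000 → v1 = (1.00000, 0.46154, 0.46154)
Jv1 = (8.84615, 3.76923, 3.00000); divide by 8.84615 → v2 = (1.00000, 0.42609, 0.33913)
Jv2 = (8.44348, 3.29565, 3.26087); divide by 8.44348 → v3 = (1.00000, 0.39032, 0.38620)
Requested entry of v3: -758/-1942 = 0.3903

0.3903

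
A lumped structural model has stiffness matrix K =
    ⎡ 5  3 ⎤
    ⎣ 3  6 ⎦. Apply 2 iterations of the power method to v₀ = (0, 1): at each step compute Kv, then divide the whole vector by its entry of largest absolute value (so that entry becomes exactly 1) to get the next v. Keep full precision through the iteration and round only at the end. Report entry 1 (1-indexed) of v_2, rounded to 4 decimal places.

0.7333

Kv0 = (3.00000, 6.00000); divide by 6.00000 → v1 = (0.50000, 1.00000)
Kv1 = (5.50000, 7.50000); divide by 7.50000 → v2 = (0.73333, 1.00000)
Requested entry of v2: 33/45 = 0.7333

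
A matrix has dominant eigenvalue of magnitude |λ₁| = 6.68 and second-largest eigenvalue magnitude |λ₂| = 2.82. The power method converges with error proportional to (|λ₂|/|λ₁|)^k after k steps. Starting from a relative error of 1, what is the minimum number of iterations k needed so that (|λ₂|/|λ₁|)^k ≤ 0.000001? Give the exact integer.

|λ₂/λ₁| = 2.82/6.68 = 0.42216
Need k ≥ ln(0.000001) / ln(0.42216) = -13.8155 / -0.8624 ≈ 16.020
Smallest integer k satisfying the bound: 17

17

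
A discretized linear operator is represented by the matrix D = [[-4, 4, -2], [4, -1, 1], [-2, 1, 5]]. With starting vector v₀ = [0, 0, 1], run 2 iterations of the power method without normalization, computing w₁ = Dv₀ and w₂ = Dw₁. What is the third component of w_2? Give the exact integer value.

w1 = Dv₀ = ((-4)·0 + 4·0 + (-2)·1; 4·0 + (-1)·0 + 1·1; (-2)·0 + 1·0 + 5·1) = (-2, 1, 5)
w2 = Dw1 = ((-4)·(-2) + 4·1 + (-2)·5; 4·(-2) + (-1)·1 + 1·5; (-2)·(-2) + 1·1 + 5·5) = (2, -4, 30)
The requested component of w2 is 30.

30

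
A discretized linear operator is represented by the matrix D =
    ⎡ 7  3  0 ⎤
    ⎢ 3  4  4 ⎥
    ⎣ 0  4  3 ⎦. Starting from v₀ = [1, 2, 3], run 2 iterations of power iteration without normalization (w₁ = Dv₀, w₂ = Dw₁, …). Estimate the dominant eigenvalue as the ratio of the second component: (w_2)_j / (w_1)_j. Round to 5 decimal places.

8.65217

w1 = Dv₀ = (7·1 + 3·2 + 0·3; 3·1 + 4·2 + 4·3; 0·1 + 4·2 + 3·3) = (13, 23, 17)
w2 = Dw1 = (7·13 + 3·23 + 0·17; 3·13 + 4·23 + 4·17; 0·13 + 4·23 + 3·17) = (160, 199, 143)
Ratio at component: 199 / 23 = 8.65217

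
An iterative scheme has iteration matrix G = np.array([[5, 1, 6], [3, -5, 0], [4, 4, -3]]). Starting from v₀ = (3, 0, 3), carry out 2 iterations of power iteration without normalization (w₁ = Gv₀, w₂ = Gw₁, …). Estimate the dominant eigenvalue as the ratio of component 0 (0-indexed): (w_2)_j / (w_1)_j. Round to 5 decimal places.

w1 = Gv₀ = (5·3 + 1·0 + 6·3; 3·3 + (-5)·0 + 0·3; 4·3 + 4·0 + (-3)·3) = (33, 9, 3)
w2 = Gw1 = (5·33 + 1·9 + 6·3; 3·33 + (-5)·9 + 0·3; 4·33 + 4·9 + (-3)·3) = (192, 54, 159)
Ratio at component: 192 / 33 = 5.81818

5.81818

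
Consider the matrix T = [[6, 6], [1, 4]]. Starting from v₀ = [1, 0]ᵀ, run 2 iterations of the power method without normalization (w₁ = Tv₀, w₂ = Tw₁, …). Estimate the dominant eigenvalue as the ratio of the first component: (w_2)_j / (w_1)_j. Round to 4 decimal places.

7.0000

w1 = Tv₀ = (6, 1)
w2 = Tw1 = (42, 10)
Ratio at component: 42 / 6 = 7.0000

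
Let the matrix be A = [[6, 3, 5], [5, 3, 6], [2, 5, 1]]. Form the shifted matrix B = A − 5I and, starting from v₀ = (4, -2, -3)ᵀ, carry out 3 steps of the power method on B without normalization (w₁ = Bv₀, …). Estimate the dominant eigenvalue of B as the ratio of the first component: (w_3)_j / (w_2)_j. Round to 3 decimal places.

-5.490

B = A − 5I has rows (1, 3, 5); (5, -2, 6); (2, 5, -4)
w1 = Bv₀ = (1·4 + 3·(-2) + 5·(-3); 5·4 + (-2)·(-2) + 6·(-3); 2·4 + 5·(-2) + (-4)·(-3)) = (-17, 6, 10)
w2 = Bw1 = (1·(-17) + 3·6 + 5·10; 5·(-17) + (-2)·6 + 6·10; 2·(-17) + 5·6 + (-4)·10) = (51, -37, -44)
w3 = Bw2 = (-280, 65, 93)
Ratio: -280/51 = -5.490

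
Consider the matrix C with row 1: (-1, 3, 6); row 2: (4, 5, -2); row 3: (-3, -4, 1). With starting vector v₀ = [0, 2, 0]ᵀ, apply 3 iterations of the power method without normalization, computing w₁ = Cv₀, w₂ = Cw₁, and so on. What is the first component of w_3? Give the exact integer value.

-102

w1 = Cv₀ = ((-1)·0 + 3·2 + 6·0; 4·0 + 5·2 + (-2)·0; (-3)·0 + (-4)·2 + 1·0) = (6, 10, -8)
w2 = Cw1 = ((-1)·6 + 3·10 + 6·(-8); 4·6 + 5·10 + (-2)·(-8); (-3)·6 + (-4)·10 + 1·(-8)) = (-24, 90, -66)
w3 = Cw2 = (-102, 486, -354)
The requested component of w3 is -102.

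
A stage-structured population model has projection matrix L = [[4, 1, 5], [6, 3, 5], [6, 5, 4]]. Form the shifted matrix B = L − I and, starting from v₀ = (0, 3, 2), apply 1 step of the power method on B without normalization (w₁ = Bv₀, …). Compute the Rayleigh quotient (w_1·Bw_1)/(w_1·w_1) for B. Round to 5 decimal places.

11.73326

B = L − I has rows (3, 1, 5); (6, 2, 5); (6, 5, 3)
w1 = Bv₀ = (13, 16, 21)
Bw1 = (160, 215, 221)
w1·Bw1 = 10161; w1·w1 = 866; μ ≈ 10161/866 = 11.73326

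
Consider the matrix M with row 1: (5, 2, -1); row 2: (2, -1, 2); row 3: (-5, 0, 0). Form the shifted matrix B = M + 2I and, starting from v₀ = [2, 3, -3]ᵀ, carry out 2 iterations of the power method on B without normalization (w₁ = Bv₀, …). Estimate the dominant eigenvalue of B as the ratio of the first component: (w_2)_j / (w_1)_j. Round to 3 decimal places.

B = M + 2I has rows (7, 2, -1); (2, 1, 2); (-5, 0, 2)
w1 = Bv₀ = (23, 1, -16)
w2 = Bw1 = (179, 15, -147)
Ratio: 179/23 = 7.783

μ ≈ 7.783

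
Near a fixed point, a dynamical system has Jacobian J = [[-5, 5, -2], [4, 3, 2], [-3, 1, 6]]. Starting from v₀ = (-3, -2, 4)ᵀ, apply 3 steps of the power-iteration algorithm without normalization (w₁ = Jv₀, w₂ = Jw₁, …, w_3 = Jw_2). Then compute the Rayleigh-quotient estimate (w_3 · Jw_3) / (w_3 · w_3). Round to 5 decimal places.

5.13845

w1 = Jv₀ = (-3, -10, 31)
w2 = Jw1 = (-97, 20, 185)
w3 = Jw2 = (215, 42, 1421)
Jw3 = (-3707, 3828, 7923)
w3·Jw3 = 215·(-3707) + 42·3828 + 1421·7923 = 10622354; w3·w3 = 215·215 + 42·42 + 1421·1421 = 2067230
λ ≈ 10622354/2067230 = 5.13845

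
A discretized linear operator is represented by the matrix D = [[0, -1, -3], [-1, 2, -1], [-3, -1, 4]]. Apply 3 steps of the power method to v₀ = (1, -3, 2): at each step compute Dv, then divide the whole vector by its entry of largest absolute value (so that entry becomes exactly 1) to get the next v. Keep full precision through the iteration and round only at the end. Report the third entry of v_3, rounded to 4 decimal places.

1.0000

Dv0 = (-3.00000, -9.00000, 8.00000); divide by -9.00000 → v1 = (0.33333, 1.00000, -0.88889)
Dv1 = (1.66667, 2.55556, -5.55556); divide by -5.55556 → v2 = (-0.30000, -0.46000, 1.00000)
Dv2 = (-2.54000, -1.62000, 5.36000); divide by 5.36000 → v3 = (-0.47388, -0.30224, 1.00000)
Requested entry of v3: 268/268 = 1.0000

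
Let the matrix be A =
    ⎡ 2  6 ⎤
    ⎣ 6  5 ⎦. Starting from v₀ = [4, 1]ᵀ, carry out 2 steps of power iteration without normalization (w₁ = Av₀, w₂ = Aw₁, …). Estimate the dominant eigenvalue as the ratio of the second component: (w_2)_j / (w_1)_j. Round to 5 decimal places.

λ ≈ 7.89655

w1 = Av₀ = (2·4 + 6·1; 6·4 + 5·1) = (14, 29)
w2 = Aw1 = (2·14 + 6·29; 6·14 + 5·29) = (202, 229)
Ratio at component: 229 / 29 = 7.89655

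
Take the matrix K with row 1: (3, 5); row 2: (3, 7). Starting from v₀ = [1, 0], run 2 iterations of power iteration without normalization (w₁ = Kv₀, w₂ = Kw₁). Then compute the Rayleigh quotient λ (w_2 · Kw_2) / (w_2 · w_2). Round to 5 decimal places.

9.34146

w1 = Kv₀ = (3, 3)
w2 = Kw1 = (24, 30)
Kw2 = (222, 282)
w2·Kw2 = 24·222 + 30·282 = 13788; w2·w2 = 24·24 + 30·30 = 1476
λ ≈ 13788/1476 = 9.34146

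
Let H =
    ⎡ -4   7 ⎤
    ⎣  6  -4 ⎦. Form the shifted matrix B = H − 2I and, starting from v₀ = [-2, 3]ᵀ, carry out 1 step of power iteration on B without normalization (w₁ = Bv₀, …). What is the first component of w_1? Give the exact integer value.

B = H − 2I has rows (-6, 7); (6, -6)
w1 = Bv₀ = (33, -30)
Requested component of w1: 33

33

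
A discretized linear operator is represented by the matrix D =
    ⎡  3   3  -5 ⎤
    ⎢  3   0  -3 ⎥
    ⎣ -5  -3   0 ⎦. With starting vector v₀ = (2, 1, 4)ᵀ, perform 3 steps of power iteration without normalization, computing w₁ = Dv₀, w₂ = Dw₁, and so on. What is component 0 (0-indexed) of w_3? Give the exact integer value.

-305

w1 = Dv₀ = (3·2 + 3·1 + (-5)·4; 3·2 + 0·1 + (-3)·4; (-5)·2 + (-3)·1 + 0·4) = (-11, -6, -13)
w2 = Dw1 = (3·(-11) + 3·(-6) + (-5)·(-13); 3·(-11) + 0·(-6) + (-3)·(-13); (-5)·(-11) + (-3)·(-6) + 0·(-13)) = (14, 6, 73)
w3 = Dw2 = (-305, -177, -88)
The requested component of w3 is -305.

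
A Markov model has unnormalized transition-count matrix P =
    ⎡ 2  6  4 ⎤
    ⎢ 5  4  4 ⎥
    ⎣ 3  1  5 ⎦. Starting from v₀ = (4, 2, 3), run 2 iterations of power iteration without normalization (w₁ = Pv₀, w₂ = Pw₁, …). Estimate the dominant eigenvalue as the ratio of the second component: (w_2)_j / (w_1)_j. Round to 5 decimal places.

λ ≈ 10.90000

w1 = Pv₀ = (2·4 + 6·2 + 4·3; 5·4 + 4·2 + 4·3; 3·4 + 1·2 + 5·3) = (32, 40, 29)
w2 = Pw1 = (2·32 + 6·40 + 4·29; 5·32 + 4·40 + 4·29; 3·32 + 1·40 + 5·29) = (420, 436, 281)
Ratio at component: 436 / 40 = 10.90000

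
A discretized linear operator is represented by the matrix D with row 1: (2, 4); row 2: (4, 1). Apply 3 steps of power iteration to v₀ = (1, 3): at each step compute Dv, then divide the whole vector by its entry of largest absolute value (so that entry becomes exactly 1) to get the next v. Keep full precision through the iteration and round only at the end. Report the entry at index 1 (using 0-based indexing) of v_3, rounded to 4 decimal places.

Dv0 = (14.00000, 7.00000); divide by 14.00000 → v1 = (1.00000, 0.50000)
Dv1 = (4.00000, 4.50000); divide by 4.50000 → v2 = (0.88889, 1.00000)
Dv2 = (5.77778, 4.55556); divide by 5.77778 → v3 = (1.00000, 0.78846)
Requested entry of v3: 287/364 = 0.7885

0.7885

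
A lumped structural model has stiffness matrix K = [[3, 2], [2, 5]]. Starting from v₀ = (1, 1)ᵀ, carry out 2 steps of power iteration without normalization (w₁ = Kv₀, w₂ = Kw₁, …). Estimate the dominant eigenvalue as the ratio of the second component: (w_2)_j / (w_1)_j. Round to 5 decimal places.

w1 = Kv₀ = (3·1 + 2·1; 2·1 + 5·1) = (5, 7)
w2 = Kw1 = (3·5 + 2·7; 2·5 + 5·7) = (29, 45)
Ratio at component: 45 / 7 = 6.42857

λ ≈ 6.42857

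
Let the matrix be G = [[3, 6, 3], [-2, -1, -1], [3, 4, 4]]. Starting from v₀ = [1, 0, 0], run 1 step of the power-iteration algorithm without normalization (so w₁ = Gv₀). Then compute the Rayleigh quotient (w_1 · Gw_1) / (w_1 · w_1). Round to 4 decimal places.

λ ≈ 3.2273

w1 = Gv₀ = (3, -2, 3)
Gw1 = (6, -7, 13)
w1·Gw1 = 3·6 + (-2)·(-7) + 3·13 = 71; w1·w1 = 3·3 + (-2)·(-2) + 3·3 = 22
λ ≈ 71/22 = 3.2273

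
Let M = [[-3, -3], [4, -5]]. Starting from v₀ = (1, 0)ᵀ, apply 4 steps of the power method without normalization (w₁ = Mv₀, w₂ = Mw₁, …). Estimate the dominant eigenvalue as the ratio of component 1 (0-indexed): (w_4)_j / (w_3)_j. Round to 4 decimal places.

w1 = Mv₀ = ((-3)·1 + (-3)·0; 4·1 + (-5)·0) = (-3, 4)
w2 = Mw1 = ((-3)·(-3) + (-3)·4; 4·(-3) + (-5)·4) = (-3, -32)
w3 = Mw2 = (105, 148)
w4 = Mw3 = (-759, -320)
Ratio at component: -320 / 148 = -2.1622

-2.1622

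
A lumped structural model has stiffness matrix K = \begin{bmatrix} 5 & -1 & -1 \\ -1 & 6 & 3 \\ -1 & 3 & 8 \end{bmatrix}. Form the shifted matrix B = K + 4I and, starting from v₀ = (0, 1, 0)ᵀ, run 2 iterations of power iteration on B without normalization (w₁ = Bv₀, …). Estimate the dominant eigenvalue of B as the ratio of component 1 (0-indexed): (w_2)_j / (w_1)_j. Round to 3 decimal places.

B = K + 4I has rows (9, -1, -1); (-1, 10, 3); (-1, 3, 12)
w1 = Bv₀ = (9·0 + (-1)·1 + (-1)·0; (-1)·0 + 10·1 + 3·0; (-1)·0 + 3·1 + 12·0) = (-1, 10, 3)
w2 = Bw1 = (9·(-1) + (-1)·10 + (-1)·3; (-1)·(-1) + 10·10 + 3·3; (-1)·(-1) + 3·10 + 12·3) = (-22, 110, 67)
Ratio: 110/10 = 11.000

μ ≈ 11.000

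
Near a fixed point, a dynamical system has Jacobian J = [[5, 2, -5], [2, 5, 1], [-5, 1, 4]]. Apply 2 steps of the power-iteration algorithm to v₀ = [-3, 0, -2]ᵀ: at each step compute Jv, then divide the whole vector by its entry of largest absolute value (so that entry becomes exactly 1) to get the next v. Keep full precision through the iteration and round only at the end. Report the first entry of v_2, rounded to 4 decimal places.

1.0000

Jv0 = (-5.00000, -8.00000, 7.00000); divide by -8.00000 → v1 = (0.62500, 1.00000, -0.87500)
Jv1 = (9.50000, 5.37500, -5.62500); divide by 9.50000 → v2 = (1.00000, 0.56579, -0.59211)
Requested entry of v2: -76/-76 = 1.0000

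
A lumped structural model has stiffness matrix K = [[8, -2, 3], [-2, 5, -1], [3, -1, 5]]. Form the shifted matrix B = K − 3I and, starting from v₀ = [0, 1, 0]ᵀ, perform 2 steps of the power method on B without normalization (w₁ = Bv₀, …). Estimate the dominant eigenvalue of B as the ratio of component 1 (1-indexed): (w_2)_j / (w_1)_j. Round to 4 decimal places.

8.5000

B = K − 3I has rows (5, -2, 3); (-2, 2, -1); (3, -1, 2)
w1 = Bv₀ = (-2, 2, -1)
w2 = Bw1 = (-17, 9, -10)
Ratio: -17/-2 = 8.5000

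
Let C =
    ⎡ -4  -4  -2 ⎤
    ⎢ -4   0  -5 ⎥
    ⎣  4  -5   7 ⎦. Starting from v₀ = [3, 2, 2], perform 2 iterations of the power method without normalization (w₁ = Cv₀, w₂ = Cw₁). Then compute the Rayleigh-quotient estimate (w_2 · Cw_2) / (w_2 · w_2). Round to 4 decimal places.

0.4436

w1 = Cv₀ = ((-4)·3 + (-4)·2 + (-2)·2; (-4)·3 + 0·2 + (-5)·2; 4·3 + (-5)·2 + 7·2) = (-24, -22, 16)
w2 = Cw1 = ((-4)·(-24) + (-4)·(-22) + (-2)·16; (-4)·(-24) + 0·(-22) + (-5)·16; 4·(-24) + (-5)·(-22) + 7·16) = (152, 16, 126)
Cw2 = (-924, -1238, 1410)
w2·Cw2 = 152·(-924) + 16·(-1238) + 126·1410 = 17404; w2·w2 = 152·152 + 16·16 + 126·126 = 39236
λ ≈ 17404/39236 = 0.4436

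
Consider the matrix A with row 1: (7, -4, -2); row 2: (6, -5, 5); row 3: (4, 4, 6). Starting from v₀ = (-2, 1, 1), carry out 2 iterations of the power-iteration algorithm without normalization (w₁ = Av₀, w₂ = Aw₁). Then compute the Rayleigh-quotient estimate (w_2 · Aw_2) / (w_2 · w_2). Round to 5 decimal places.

w1 = Av₀ = (-20, -12, 2)
w2 = Aw1 = (-96, -50, -116)
Aw2 = (-240, -906, -1280)
w2·Aw2 = (-96)·(-240) + (-50)·(-906) + (-116)·(-1280) = 216820; w2·w2 = (-96)·(-96) + (-50)·(-50) + (-116)·(-116) = 25172
λ ≈ 216820/25172 = 8.61354

8.61354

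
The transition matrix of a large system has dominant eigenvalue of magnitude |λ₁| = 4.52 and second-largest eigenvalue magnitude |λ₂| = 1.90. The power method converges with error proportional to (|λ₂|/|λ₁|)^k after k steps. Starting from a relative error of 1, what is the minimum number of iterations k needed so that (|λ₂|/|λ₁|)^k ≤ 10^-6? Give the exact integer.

16

|λ₂/λ₁| = 1.90/4.52 = 0.42035
Need k ≥ ln(10^-6) / ln(0.42035) = -13.8155 / -0.8667 ≈ 15.941
Smallest integer k satisfying the bound: 16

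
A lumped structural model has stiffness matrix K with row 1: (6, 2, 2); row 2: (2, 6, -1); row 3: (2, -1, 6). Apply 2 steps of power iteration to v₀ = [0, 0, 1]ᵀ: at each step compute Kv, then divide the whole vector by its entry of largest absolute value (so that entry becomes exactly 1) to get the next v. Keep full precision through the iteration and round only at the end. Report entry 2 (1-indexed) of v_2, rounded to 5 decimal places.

-0.19512

Kv0 = (2.000000, -1.000000, 6.000000); divide by 6.000000 → v1 = (0.333333, -0.166667, 1.000000)
Kv1 = (3.666667, -1.333333, 6.833333); divide by 6.833333 → v2 = (0.536585, -0.195122, 1.000000)
Requested entry of v2: -8/41 = -0.19512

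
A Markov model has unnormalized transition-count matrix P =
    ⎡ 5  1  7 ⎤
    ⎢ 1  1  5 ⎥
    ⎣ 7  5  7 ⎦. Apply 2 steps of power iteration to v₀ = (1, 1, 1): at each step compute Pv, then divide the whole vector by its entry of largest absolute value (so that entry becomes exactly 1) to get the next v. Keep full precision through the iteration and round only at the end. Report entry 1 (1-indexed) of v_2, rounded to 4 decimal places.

Pv0 = (13.00000, 7.00000, 19.00000); divide by 19.00000 → v1 = (0.68421, 0.36842, 1.00000)
Pv1 = (10.78947, 6.05263, 13.63158); divide by 13.63158 → v2 = (0.79151, 0.44402, 1.00000)
Requested entry of v2: 205/259 = 0.7915

0.7915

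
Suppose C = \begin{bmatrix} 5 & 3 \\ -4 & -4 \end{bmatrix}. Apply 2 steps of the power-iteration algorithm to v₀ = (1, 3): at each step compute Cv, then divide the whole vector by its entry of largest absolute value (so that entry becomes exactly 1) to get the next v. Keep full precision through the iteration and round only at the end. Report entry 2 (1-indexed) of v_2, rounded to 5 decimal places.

Cv0 = (14.000000, -16.000000); divide by -16.000000 → v1 = (-0.875000, 1.000000)
Cv1 = (-1.375000, -0.500000); divide by -1.375000 → v2 = (1.000000, 0.363636)
Requested entry of v2: 8/22 = 0.36364

0.36364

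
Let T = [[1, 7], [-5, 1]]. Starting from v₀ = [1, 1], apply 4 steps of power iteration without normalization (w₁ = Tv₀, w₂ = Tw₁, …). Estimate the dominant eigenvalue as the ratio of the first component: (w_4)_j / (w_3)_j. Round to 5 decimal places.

w1 = Tv₀ = (1·1 + 7·1; (-5)·1 + 1·1) = (8, -4)
w2 = Tw1 = (1·8 + 7·(-4); (-5)·8 + 1·(-4)) = (-20, -44)
w3 = Tw2 = (-328, 56)
w4 = Tw3 = (64, 1696)
Ratio at component: 64 / -328 = -0.19512

-0.19512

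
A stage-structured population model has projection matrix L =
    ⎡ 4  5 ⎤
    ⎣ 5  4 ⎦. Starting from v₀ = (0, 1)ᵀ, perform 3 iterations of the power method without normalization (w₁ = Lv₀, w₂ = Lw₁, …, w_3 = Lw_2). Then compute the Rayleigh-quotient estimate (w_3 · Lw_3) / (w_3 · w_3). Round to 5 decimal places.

w1 = Lv₀ = (4·0 + 5·1; 5·0 + 4·1) = (5, 4)
w2 = Lw1 = (4·5 + 5·4; 5·5 + 4·4) = (40, 41)
w3 = Lw2 = (365, 364)
Lw3 = (3280, 3281)
w3·Lw3 = 365·3280 + 364·3281 = 2391484; w3·w3 = 365·365 + 364·364 = 265721
λ ≈ 2391484/265721 = 8.99998

8.99998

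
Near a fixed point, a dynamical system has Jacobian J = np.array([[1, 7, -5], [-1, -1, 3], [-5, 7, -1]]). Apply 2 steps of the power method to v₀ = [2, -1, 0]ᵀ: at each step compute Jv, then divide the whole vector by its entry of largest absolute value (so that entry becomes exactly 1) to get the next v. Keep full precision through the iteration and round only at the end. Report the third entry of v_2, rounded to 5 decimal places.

Jv0 = (-5.000000, -1.000000, -17.000000); divide by -17.000000 → v1 = (0.294118, 0.058824, 1.000000)
Jv1 = (-4.294118, 2.647059, -2.058824); divide by -4.294118 → v2 = (1.000000, -0.616438, 0.479452)
Requested entry of v2: 35/73 = 0.47945

0.47945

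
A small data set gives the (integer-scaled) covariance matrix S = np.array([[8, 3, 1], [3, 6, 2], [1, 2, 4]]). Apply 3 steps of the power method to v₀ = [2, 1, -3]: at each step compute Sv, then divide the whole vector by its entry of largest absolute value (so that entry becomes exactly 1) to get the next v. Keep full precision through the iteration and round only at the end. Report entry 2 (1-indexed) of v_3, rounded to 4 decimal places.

Sv0 = (16.00000, 6.00000, -8.00000); divide by 16.00000 → v1 = (1.00000, 0.37500, -0.50000)
Sv1 = (8.62500, 4.25000, -0.25000); divide by 8.62500 → v2 = (1.00000, 0.49275, -0.02899)
Sv2 = (9.44928, 5.89855, 1.86957); divide by 9.44928 → v3 = (1.00000, 0.62423, 0.19785)
Requested entry of v3: 814/1304 = 0.6242

0.6242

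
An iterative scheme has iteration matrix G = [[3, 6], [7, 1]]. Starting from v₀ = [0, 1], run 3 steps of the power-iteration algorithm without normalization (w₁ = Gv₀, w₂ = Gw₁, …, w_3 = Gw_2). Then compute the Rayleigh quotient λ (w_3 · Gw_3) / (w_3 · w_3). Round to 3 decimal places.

8.320

w1 = Gv₀ = (6, 1)
w2 = Gw1 = (24, 43)
w3 = Gw2 = (330, 211)
Gw3 = (2256, 2521)
w3·Gw3 = 330·2256 + 211·2521 = 1276411; w3·w3 = 330·330 + 211·211 = 153421
λ ≈ 1276411/153421 = 8.320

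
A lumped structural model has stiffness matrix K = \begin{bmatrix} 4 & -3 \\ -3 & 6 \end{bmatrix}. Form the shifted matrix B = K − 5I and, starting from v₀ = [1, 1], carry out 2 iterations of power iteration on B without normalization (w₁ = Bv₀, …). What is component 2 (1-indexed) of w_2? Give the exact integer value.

B = K − 5I has rows (-1, -3); (-3, 1)
w1 = Bv₀ = (-4, -2)
w2 = Bw1 = (10, 10)
Requested component of w2: 10

10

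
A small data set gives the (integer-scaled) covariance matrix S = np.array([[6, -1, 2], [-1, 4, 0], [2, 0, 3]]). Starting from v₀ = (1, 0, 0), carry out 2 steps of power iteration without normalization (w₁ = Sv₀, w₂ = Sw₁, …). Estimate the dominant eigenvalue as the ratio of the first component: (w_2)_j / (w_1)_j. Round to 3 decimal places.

w1 = Sv₀ = (6·1 + (-1)·0 + 2·0; (-1)·1 + 4·0 + 0·0; 2·1 + 0·0 + 3·0) = (6, -1, 2)
w2 = Sw1 = (6·6 + (-1)·(-1) + 2·2; (-1)·6 + 4·(-1) + 0·2; 2·6 + 0·(-1) + 3·2) = (41, -10, 18)
Ratio at component: 41 / 6 = 6.833

6.833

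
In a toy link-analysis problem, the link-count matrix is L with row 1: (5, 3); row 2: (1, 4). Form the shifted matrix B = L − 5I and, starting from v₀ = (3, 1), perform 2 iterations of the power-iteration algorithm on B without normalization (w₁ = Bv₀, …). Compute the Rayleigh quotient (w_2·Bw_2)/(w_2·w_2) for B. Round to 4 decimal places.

B = L − 5I has rows (0, 3); (1, -1)
w1 = Bv₀ = (3, 2)
w2 = Bw1 = (6, 1)
Bw2 = (3, 5)
w2·Bw2 = 23; w2·w2 = 37; μ ≈ 23/37 = 0.6216

μ ≈ 0.6216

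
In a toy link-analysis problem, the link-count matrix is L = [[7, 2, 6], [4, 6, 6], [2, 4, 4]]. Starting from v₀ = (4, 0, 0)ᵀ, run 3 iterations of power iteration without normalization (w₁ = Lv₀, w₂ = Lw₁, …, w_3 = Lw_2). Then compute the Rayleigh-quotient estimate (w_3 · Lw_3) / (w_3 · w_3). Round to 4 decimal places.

13.3111

w1 = Lv₀ = (28, 16, 8)
w2 = Lw1 = (276, 256, 152)
w3 = Lw2 = (3356, 3552, 2184)
Lw3 = (43700, 47840, 29656)
w3·Lw3 = 3356·43700 + 3552·47840 + 2184·29656 = 381353584; w3·w3 = 3356·3356 + 3552·3552 + 2184·2184 = 28649296
λ ≈ 381353584/28649296 = 13.3111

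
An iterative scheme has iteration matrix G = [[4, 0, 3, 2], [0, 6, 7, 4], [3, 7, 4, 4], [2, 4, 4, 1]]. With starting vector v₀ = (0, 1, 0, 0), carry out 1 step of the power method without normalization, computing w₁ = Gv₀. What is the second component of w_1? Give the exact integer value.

w1 = Gv₀ = (4·0 + 0·1 + 3·0 + 2·0; 0·0 + 6·1 + 7·0 + 4·0; 3·0 + 7·1 + 4·0 + 4·0; 2·0 + 4·1 + 4·0 + 1·0) = (0, 6, 7, 4)
The requested component of w1 is 6.

6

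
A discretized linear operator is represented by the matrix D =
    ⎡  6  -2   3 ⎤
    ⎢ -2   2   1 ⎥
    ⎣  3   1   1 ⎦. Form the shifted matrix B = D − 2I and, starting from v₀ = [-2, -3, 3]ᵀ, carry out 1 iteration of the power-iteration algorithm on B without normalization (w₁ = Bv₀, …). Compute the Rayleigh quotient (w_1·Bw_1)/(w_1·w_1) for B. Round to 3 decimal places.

B = D − 2I has rows (4, -2, 3); (-2, 0, 1); (3, 1, -1)
w1 = Bv₀ = (7, 7, -12)
Bw1 = (-22, -26, 40)
w1·Bw1 = -816; w1·w1 = 242; μ ≈ -816/242 = -3.372

μ ≈ -3.372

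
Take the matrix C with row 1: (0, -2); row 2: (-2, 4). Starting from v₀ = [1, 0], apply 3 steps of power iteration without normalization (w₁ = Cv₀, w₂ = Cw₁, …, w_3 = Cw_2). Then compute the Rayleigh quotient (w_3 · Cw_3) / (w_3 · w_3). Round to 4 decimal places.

λ ≈ 4.8276

w1 = Cv₀ = (0, -2)
w2 = Cw1 = (4, -8)
w3 = Cw2 = (16, -40)
Cw3 = (80, -192)
w3·Cw3 = 16·80 + (-40)·(-192) = 8960; w3·w3 = 16·16 + (-40)·(-40) = 1856
λ ≈ 8960/1856 = 4.8276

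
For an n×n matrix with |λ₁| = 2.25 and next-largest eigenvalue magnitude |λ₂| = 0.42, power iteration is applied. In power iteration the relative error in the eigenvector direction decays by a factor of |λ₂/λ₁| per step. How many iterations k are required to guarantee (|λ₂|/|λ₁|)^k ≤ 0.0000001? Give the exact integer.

10

|λ₂/λ₁| = 0.42/2.25 = 0.18667
Need k ≥ ln(0.0000001) / ln(0.18667) = -16.1181 / -1.6784 ≈ 9.603
Smallest integer k satisfying the bound: 10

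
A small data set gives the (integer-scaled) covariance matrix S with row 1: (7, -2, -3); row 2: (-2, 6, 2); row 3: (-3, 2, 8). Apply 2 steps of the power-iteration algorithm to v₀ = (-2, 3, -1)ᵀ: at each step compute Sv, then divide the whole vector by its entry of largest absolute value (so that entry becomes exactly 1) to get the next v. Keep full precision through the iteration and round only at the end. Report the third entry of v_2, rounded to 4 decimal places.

-0.7193

Sv0 = (-17.00000, 20.00000, 4.00000); divide by 20.00000 → v1 = (-0.85000, 1.00000, 0.20000)
Sv1 = (-8.55000, 8.10000, 6.15000); divide by -8.55000 → v2 = (1.00000, -0.94737, -0.71930)
Requested entry of v2: 123/-171 = -0.7193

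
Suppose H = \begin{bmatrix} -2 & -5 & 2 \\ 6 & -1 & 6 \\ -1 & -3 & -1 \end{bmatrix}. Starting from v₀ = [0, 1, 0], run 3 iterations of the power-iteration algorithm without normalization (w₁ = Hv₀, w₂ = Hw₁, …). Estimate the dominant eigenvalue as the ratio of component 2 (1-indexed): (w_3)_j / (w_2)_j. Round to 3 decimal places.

w1 = Hv₀ = ((-2)·0 + (-5)·1 + 2·0; 6·0 + (-1)·1 + 6·0; (-1)·0 + (-3)·1 + (-1)·0) = (-5, -1, -3)
w2 = Hw1 = ((-2)·(-5) + (-5)·(-1) + 2·(-3); 6·(-5) + (-1)·(-1) + 6·(-3); (-1)·(-5) + (-3)·(-1) + (-1)·(-3)) = (9, -47, 11)
w3 = Hw2 = (239, 167, 121)
Ratio at component: 167 / -47 = -3.553

-3.553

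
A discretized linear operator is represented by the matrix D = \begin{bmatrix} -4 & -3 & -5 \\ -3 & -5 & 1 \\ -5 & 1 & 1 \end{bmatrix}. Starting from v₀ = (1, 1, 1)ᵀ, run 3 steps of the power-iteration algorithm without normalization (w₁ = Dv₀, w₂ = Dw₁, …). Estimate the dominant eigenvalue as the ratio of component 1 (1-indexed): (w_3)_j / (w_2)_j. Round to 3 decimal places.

λ ≈ -9.405

w1 = Dv₀ = ((-4)·1 + (-3)·1 + (-5)·1; (-3)·1 + (-5)·1 + 1·1; (-5)·1 + 1·1 + 1·1) = (-12, -7, -3)
w2 = Dw1 = ((-4)·(-12) + (-3)·(-7) + (-5)·(-3); (-3)·(-12) + (-5)·(-7) + 1·(-3); (-5)·(-12) + 1·(-7) + 1·(-3)) = (84, 68, 50)
w3 = Dw2 = (-790, -542, -302)
Ratio at component: -790 / 84 = -9.405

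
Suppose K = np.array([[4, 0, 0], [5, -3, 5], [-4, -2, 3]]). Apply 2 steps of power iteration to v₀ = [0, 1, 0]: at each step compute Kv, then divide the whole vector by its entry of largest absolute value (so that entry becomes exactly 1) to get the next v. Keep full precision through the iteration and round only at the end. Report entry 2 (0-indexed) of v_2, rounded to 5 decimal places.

Kv0 = (0.000000, -3.000000, -2.000000); divide by -3.000000 → v1 = (0.000000, 1.000000, 0.666667)
Kv1 = (0.000000, 0.333333, 0.000000); divide by 0.333333 → v2 = (0.000000, 1.000000, 0.000000)
Requested entry of v2: 0/-1 = 0.00000

0.00000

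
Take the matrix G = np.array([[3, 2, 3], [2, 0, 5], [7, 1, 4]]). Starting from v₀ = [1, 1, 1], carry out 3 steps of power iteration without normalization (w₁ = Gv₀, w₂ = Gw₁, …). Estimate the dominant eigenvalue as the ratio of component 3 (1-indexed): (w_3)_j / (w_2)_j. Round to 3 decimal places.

λ ≈ 9.351

w1 = Gv₀ = (3·1 + 2·1 + 3·1; 2·1 + 0·1 + 5·1; 7·1 + 1·1 + 4·1) = (8, 7, 12)
w2 = Gw1 = (3·8 + 2·7 + 3·12; 2·8 + 0·7 + 5·12; 7·8 + 1·7 + 4·12) = (74, 76, 111)
w3 = Gw2 = (707, 703, 1038)
Ratio at component: 1038 / 111 = 9.351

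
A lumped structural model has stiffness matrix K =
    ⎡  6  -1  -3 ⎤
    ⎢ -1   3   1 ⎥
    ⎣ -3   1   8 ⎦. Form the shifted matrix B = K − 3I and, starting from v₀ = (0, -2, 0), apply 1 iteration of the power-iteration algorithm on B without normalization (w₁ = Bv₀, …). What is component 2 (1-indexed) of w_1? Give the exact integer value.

0

B = K − 3I has rows (3, -1, -3); (-1, 0, 1); (-3, 1, 5)
w1 = Bv₀ = (3·0 + (-1)·(-2) + (-3)·0; (-1)·0 + 0·(-2) + 1·0; (-3)·0 + 1·(-2) + 5·0) = (2, 0, -2)
Requested component of w1: 0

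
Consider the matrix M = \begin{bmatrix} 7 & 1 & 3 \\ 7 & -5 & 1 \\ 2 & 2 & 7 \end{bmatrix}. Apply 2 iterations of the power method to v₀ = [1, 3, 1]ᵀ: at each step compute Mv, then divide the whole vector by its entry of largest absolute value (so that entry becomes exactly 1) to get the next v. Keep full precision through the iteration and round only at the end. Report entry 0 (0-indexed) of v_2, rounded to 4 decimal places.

0.9149

Mv0 = (13.00000, -7.00000, 15.00000); divide by 15.00000 → v1 = (0.86667, -0.46667, 1.00000)
Mv1 = (8.60000, 9.40000, 7.80000); divide by 9.40000 → v2 = (0.91489, 1.00000, 0.82979)
Requested entry of v2: 129/141 = 0.9149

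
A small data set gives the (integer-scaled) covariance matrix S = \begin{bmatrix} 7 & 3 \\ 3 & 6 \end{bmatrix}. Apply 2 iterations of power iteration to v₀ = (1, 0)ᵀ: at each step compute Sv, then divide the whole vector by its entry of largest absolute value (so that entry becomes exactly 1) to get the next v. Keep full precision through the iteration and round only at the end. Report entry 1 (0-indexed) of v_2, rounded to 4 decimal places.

Sv0 = (7.00000, 3.00000); divide by 7.00000 → v1 = (1.00000, 0.42857)
Sv1 = (8.28571, 5.57143); divide by 8.28571 → v2 = (1.00000, 0.67241)
Requested entry of v2: 39/58 = 0.6724

0.6724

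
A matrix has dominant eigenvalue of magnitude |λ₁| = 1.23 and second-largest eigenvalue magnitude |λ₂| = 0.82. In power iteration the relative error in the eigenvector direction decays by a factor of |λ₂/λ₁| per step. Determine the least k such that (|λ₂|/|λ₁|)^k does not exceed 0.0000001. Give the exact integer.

|λ₂/λ₁| = 0.82/1.23 = 0.66667
Need k ≥ ln(0.0000001) / ln(0.66667) = -16.1181 / -0.4055 ≈ 39.752
Smallest integer k satisfying the bound: 40

40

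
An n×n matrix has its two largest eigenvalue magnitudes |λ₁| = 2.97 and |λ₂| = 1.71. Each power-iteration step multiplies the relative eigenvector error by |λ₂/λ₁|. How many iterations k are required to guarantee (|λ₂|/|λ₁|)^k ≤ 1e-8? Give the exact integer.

34

|λ₂/λ₁| = 1.71/2.97 = 0.57576
Need k ≥ ln(1e-8) / ln(0.57576) = -18.4207 / -0.5521 ≈ 33.367
Smallest integer k satisfying the bound: 34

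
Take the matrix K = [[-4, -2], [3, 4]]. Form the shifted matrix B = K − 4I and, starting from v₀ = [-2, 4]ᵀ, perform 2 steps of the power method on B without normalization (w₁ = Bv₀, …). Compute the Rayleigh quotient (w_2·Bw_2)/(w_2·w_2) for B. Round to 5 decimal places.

μ ≈ -6.97561

B = K − 4I has rows (-8, -2); (3, 0)
w1 = Bv₀ = ((-8)·(-2) + (-2)·4; 3·(-2) + 0·4) = (8, -6)
w2 = Bw1 = ((-8)·8 + (-2)·(-6); 3·8 + 0·(-6)) = (-52, 24)
Bw2 = (368, -156)
w2·Bw2 = -22880; w2·w2 = 3280; μ ≈ -22880/3280 = -6.97561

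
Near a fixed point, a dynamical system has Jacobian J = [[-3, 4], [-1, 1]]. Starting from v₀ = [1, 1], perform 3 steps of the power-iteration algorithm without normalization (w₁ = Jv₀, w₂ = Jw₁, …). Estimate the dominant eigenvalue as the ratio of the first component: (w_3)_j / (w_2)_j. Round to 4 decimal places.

w1 = Jv₀ = ((-3)·1 + 4·1; (-1)·1 + 1·1) = (1, 0)
w2 = Jw1 = ((-3)·1 + 4·0; (-1)·1 + 1·0) = (-3, -1)
w3 = Jw2 = (5, 2)
Ratio at component: 5 / -3 = -1.6667

λ ≈ -1.6667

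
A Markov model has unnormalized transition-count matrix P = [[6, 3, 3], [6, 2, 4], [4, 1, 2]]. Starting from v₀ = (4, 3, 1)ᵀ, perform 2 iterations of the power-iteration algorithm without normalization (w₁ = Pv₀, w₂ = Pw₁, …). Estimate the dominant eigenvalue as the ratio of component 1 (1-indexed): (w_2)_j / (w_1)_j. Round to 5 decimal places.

w1 = Pv₀ = (36, 34, 21)
w2 = Pw1 = (381, 368, 220)
Ratio at component: 381 / 36 = 10.58333

λ ≈ 10.58333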